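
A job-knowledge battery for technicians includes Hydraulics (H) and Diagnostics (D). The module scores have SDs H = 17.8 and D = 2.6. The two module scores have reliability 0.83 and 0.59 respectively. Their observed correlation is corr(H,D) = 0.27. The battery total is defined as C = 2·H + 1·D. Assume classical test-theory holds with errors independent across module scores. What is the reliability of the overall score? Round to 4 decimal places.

Var(C) = 2²·17.8² + 2.6² + 2·[2·17.8·2.6·0.27] = 1274.12 + 49.9824 = 1324.1.
With uncorrelated errors the cross-covariances are all true-score covariance, so they carry over unchanged; only the diagonal terms shrink to ρᵢσᵢ².
True-score variance = [2²·17.8²·0.83 + 2.6²·0.59] + 49.9824 = 1055.9 + 49.9824 = 1105.88.
Reliability = 1105.88 / 1324.1 = 0.8352.

0.8352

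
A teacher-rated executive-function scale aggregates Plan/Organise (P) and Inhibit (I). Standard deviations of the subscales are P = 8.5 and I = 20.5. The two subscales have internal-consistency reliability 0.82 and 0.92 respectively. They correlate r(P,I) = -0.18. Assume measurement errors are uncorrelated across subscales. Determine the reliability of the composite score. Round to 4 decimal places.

Var(P+I) = 8.5² + 20.5² + 2·[8.5·20.5·(-0.18)] = 492.5 − 62.73 = 429.77.
Under uncorrelated errors the observed covariances equal the true-score covariances, so only the own-variance terms attenuate.
True-score variance = [8.5²·0.82 + 20.5²·0.92] − 62.73 = 445.875 − 62.73 = 383.145.
Reliability = 383.145 / 429.77 = 0.8915.

0.8915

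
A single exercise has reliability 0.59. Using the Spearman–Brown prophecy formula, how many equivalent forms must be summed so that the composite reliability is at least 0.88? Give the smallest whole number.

k ≥ ρ*(1−ρ₁)/(ρ₁(1−ρ*)) = 0.88·0.41 / (0.59·0.12) = 5.096.
Smallest integer k = 6.

6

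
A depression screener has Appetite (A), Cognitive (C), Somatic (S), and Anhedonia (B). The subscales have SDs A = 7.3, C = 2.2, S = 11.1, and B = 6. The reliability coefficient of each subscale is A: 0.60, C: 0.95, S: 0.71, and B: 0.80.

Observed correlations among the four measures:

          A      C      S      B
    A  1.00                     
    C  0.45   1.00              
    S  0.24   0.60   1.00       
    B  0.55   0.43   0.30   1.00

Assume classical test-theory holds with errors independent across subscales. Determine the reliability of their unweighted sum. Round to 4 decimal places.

Var(A+C+S+B) = 7.3² + 2.2² + 11.1² + 6² + 2·[7.3·2.2·0.45 + 7.3·11.1·0.24 + 7.3·6·0.55 + 2.2·11.1·0.60 + 2.2·6·0.43 + 11.1·6·0.30] = 217.34 + 182.144 = 399.484.
With uncorrelated errors the cross-covariances are all true-score covariance, so they carry over unchanged; only the diagonal terms shrink to ρᵢσᵢ².
True-score variance = [7.3²·0.60 + 2.2²·0.95 + 11.1²·0.71 + 6²·0.80] + 182.144 = 152.851 + 182.144 = 334.995.
Reliability = 334.995 / 399.484 = 0.8386.

0.8386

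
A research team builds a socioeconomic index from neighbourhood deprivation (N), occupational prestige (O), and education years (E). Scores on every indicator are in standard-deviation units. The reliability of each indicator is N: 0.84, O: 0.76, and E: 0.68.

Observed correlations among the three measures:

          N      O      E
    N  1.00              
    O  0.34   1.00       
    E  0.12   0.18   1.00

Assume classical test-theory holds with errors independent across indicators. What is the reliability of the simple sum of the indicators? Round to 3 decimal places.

Var(N+O+E) = 3 + 2·[0.34 + 0.12 + 0.18] = 3 + 1.28 = 4.28.
Because errors are independent across components, Cov(Tᵢ,Tⱼ) = Cov(Xᵢ,Xⱼ); the off-diagonal part of the true-score variance is the same as above.
True-score variance = [0.84 + 0.76 + 0.68] + 1.28 = 2.28 + 1.28 = 3.56.
Reliability = 3.56 / 4.28 = 0.832.

0.832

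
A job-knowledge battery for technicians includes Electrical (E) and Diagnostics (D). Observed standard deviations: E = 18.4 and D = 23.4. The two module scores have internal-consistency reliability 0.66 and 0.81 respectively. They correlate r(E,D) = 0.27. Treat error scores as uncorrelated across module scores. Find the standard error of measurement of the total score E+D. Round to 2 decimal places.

Var(total) = 886.12 + 232.502 = 1118.62.
True-score variance = 666.973 + 232.502 = 899.476, so reliability = 0.8041.
Error variance = 1118.62 − 899.476 = 219.147; SEM = √219.147 = 14.80.

14.80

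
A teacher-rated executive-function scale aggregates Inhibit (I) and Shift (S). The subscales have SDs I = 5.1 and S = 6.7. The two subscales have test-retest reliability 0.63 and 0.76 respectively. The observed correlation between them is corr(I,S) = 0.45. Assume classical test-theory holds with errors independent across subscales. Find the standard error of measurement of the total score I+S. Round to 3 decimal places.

4.516

Var(total) = 70.9 + 30.753 = 101.653.
True-score variance = 50.5027 + 30.753 = 81.2557, so reliability = 0.7993.
Error variance = 101.653 − 81.2557 = 20.3973; SEM = √20.3973 = 4.516.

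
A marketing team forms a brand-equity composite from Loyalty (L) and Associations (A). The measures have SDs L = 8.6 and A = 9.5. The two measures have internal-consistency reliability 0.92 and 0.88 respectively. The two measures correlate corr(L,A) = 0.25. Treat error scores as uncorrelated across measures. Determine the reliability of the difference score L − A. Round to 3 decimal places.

0.864

Var(L−A) = 8.6² + 9.5² − 2·8.6·9.5·0.25 = 164.21 − 40.85 = 123.36.
Under uncorrelated errors the observed covariances equal the true-score covariances, so only the own-variance terms attenuate.
True-score variance = [8.6²·0.92 + 9.5²·0.88] − 40.85 = 147.463 − 40.85 = 106.613.
Reliability = 106.613 / 123.36 = 0.864.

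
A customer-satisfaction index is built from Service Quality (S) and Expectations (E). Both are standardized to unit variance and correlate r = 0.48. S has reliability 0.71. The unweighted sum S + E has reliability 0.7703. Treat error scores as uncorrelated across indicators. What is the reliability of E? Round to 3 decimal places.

Var(S+E) = 2 + 2·0.48 = 2.960.
True-score variance = ρ_S + ρ_E + 2·0.48, so 0.7703 = (0.71 + ρ_E + 0.96) / 2.960.
ρ_E = 0.7703·2.960 − 0.71 − 0.96 = 0.610.

0.610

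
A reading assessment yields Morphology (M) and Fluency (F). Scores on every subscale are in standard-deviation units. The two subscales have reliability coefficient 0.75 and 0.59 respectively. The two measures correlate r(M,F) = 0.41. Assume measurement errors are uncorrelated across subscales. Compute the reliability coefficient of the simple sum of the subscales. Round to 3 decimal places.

0.766

Var(M+F) = 2 + 2·[0.41] = 2 + 0.82 = 2.82.
Under uncorrelated errors the observed covariances equal the true-score covariances, so only the own-variance terms attenuate.
True-score variance = [0.75 + 0.59] + 0.82 = 1.34 + 0.82 = 2.16.
Reliability = 2.16 / 2.82 = 0.766.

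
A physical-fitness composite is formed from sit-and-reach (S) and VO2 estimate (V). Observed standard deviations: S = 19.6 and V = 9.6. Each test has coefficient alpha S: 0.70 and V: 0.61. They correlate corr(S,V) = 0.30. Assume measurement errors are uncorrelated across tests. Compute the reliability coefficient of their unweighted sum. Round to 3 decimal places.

0.743

Var(S+V) = 19.6² + 9.6² + 2·[19.6·9.6·0.30] = 476.32 + 112.896 = 589.216.
Because errors are independent across components, Cov(Tᵢ,Tⱼ) = Cov(Xᵢ,Xⱼ); the off-diagonal part of the true-score variance is the same as above.
True-score variance = [19.6²·0.70 + 9.6²·0.61] + 112.896 = 325.13 + 112.896 = 438.026.
Reliability = 438.026 / 589.216 = 0.743.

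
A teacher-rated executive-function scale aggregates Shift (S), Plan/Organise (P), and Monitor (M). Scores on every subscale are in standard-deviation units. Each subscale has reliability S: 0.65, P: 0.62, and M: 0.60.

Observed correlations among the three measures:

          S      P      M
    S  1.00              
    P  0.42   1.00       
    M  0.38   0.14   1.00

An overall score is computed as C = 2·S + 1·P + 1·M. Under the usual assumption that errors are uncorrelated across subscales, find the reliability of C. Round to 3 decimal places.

Var(C) = 2² + 1 + 1 + 2·[2·0.42 + 2·0.38 + 0.14] = 6 + 3.48 = 9.48.
With uncorrelated errors the cross-covariances are all true-score covariance, so they carry over unchanged; only the diagonal terms shrink to ρᵢσᵢ².
True-score variance = [2²·0.65 + 0.62 + 0.60] + 3.48 = 3.82 + 3.48 = 7.3.
Reliability = 7.3 / 9.48 = 0.770.

0.770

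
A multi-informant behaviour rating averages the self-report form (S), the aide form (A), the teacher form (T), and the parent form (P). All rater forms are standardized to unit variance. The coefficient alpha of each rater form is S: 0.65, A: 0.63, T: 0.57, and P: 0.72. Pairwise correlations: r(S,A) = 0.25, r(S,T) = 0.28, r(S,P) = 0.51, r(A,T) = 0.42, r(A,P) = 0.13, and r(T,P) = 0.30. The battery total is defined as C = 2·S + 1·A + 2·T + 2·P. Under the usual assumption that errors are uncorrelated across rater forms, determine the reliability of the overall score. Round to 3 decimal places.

0.815

Var(C) = 2² + 1 + 2² + 2² + 2·[2·0.25 + 4·0.28 + 4·0.51 + 2·0.42 + 2·0.13 + 4·0.30] = 13 + 11.92 = 24.92.
Because errors are independent across components, Cov(Tᵢ,Tⱼ) = Cov(Xᵢ,Xⱼ); the off-diagonal part of the true-score variance is the same as above.
True-score variance = [2²·0.65 + 0.63 + 2²·0.57 + 2²·0.72] + 11.92 = 8.39 + 11.92 = 20.31.
Reliability = 20.31 / 24.92 = 0.815.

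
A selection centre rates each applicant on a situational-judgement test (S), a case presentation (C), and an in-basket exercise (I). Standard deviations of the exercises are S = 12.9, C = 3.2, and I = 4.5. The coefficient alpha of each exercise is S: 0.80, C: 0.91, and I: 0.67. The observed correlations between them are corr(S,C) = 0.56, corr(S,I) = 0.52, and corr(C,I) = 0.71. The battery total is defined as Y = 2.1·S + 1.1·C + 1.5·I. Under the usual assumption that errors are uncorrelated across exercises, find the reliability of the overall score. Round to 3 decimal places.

0.855

Var(Y) = 2.1²·12.9² + 1.1²·3.2² + 1.5²·4.5² + 2·[2.31·12.9·3.2·0.56 + 3.15·12.9·4.5·0.52 + 1.65·3.2·4.5·0.71] = 791.821 + 330.711 = 1122.53.
Because errors are independent across components, Cov(Tᵢ,Tⱼ) = Cov(Xᵢ,Xⱼ); the off-diagonal part of the true-score variance is the same as above.
True-score variance = [2.1²·12.9²·0.80 + 1.1²·3.2²·0.91 + 1.5²·4.5²·0.67] + 330.711 = 628.897 + 330.711 = 959.607.
Reliability = 959.607 / 1122.53 = 0.855.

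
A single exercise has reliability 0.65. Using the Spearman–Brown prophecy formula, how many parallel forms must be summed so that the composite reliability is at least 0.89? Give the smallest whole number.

5

k ≥ ρ*(1−ρ₁)/(ρ₁(1−ρ*)) = 0.89·0.35 / (0.65·0.11) = 4.357.
Smallest integer k = 5.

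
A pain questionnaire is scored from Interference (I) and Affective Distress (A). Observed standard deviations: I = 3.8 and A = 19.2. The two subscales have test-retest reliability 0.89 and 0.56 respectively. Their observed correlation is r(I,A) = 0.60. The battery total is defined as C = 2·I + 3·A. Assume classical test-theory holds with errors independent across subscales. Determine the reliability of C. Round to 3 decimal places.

Var(C) = 2²·3.8² + 3²·19.2² + 2·[6·3.8·19.2·0.60] = 3375.52 + 525.312 = 3900.83.
With uncorrelated errors the cross-covariances are all true-score covariance, so they carry over unchanged; only the diagonal terms shrink to ρᵢσᵢ².
True-score variance = [2²·3.8²·0.89 + 3²·19.2²·0.56] + 525.312 = 1909.35 + 525.312 = 2434.66.
Reliability = 2434.66 / 3900.83 = 0.624.

0.624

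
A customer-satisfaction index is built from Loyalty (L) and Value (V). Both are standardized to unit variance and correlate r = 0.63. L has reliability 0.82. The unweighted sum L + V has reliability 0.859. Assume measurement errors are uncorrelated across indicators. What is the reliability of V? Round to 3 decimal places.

0.720

Var(L+V) = 2 + 2·0.63 = 3.260.
True-score variance = ρ_L + ρ_V + 2·0.63, so 0.859 = (0.82 + ρ_V + 1.26) / 3.260.
ρ_V = 0.859·3.260 − 0.82 − 1.26 = 0.720.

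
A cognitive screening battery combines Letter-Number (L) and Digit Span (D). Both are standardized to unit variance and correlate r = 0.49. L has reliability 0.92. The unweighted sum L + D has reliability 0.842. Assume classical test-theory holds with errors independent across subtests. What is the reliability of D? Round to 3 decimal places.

0.609

Var(L+D) = 2 + 2·0.49 = 2.980.
True-score variance = ρ_L + ρ_D + 2·0.49, so 0.842 = (0.92 + ρ_D + 0.98) / 2.980.
ρ_D = 0.842·2.980 − 0.92 − 0.98 = 0.609.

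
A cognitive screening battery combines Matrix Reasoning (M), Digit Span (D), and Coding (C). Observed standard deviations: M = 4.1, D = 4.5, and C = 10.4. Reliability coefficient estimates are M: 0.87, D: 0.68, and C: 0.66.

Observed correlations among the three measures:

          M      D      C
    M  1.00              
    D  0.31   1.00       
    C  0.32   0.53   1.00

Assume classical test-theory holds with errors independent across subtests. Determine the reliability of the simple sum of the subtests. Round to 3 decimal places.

Var(M+D+C) = 4.1² + 4.5² + 10.4² + 2·[4.1·4.5·0.31 + 4.1·10.4·0.32 + 4.5·10.4·0.53] = 145.22 + 88.3366 = 233.557.
Because errors are independent across components, Cov(Tᵢ,Tⱼ) = Cov(Xᵢ,Xⱼ); the off-diagonal part of the true-score variance is the same as above.
True-score variance = [4.1²·0.87 + 4.5²·0.68 + 10.4²·0.66] + 88.3366 = 99.7803 + 88.3366 = 188.117.
Reliability = 188.117 / 233.557 = 0.805.

0.805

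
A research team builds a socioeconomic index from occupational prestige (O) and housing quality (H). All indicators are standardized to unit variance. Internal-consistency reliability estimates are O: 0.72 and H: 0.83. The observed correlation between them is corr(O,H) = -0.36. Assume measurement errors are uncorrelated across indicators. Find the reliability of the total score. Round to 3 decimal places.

Var(O+H) = 2 + 2·[(-0.36)] = 2 − 0.72 = 1.28.
Under uncorrelated errors the observed covariances equal the true-score covariances, so only the own-variance terms attenuate.
True-score variance = [0.72 + 0.83] − 0.72 = 1.55 − 0.72 = 0.83.
Reliability = 0.83 / 1.28 = 0.648.

0.648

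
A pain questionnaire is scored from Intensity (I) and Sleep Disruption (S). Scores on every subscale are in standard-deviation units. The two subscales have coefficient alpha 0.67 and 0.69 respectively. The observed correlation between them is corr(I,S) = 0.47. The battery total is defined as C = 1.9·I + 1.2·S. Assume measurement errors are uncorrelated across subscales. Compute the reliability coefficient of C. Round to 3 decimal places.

Var(C) = 1.9² + 1.2² + 2·[2.28·0.47] = 5.05 + 2.1432 = 7.1932.
Under uncorrelated errors the observed covariances equal the true-score covariances, so only the own-variance terms attenuate.
True-score variance = [1.9²·0.67 + 1.2²·0.69] + 2.1432 = 3.4123 + 2.1432 = 5.5555.
Reliability = 5.5555 / 7.1932 = 0.772.

0.772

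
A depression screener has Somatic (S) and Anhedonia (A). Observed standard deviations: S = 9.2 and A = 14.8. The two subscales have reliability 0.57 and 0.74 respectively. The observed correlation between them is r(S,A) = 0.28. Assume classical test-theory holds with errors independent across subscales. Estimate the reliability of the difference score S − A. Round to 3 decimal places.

Var(S−A) = 9.2² + 14.8² − 2·9.2·14.8·0.28 = 303.68 − 76.2496 = 227.43.
Under uncorrelated errors the observed covariances equal the true-score covariances, so only the own-variance terms attenuate.
True-score variance = [9.2²·0.57 + 14.8²·0.74] − 76.2496 = 210.334 − 76.2496 = 134.085.
Reliability = 134.085 / 227.43 = 0.590.

0.590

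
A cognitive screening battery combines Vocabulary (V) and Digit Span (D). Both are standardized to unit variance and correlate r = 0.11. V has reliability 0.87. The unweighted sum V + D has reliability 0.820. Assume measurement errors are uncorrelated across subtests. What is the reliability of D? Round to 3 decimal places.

0.730

Var(V+D) = 2 + 2·0.11 = 2.220.
True-score variance = ρ_V + ρ_D + 2·0.11, so 0.820 = (0.87 + ρ_D + 0.22) / 2.220.
ρ_D = 0.820·2.220 − 0.87 − 0.22 = 0.730.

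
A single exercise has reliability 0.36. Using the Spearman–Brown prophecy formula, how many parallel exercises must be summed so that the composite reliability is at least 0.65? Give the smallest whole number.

k ≥ ρ*(1−ρ₁)/(ρ₁(1−ρ*)) = 0.65·0.64 / (0.36·0.35) = 3.302.
Smallest integer k = 4.

4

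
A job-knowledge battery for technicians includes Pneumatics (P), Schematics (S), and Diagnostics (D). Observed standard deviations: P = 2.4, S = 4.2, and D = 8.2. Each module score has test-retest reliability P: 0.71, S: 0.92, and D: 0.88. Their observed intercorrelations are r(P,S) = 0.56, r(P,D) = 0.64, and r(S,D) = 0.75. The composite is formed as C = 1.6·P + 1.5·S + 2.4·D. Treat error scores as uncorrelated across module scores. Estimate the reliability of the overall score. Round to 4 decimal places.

0.9282

Var(C) = 1.6²·2.4² + 1.5²·4.2² + 2.4²·8.2² + 2·[2.4·2.4·4.2·0.56 + 3.84·2.4·8.2·0.64 + 3.6·4.2·8.2·0.75] = 441.738 + 309.802 = 751.54.
Under uncorrelated errors the observed covariances equal the true-score covariances, so only the own-variance terms attenuate.
True-score variance = [1.6²·2.4²·0.71 + 1.5²·4.2²·0.92 + 2.4²·8.2²·0.88] + 309.802 = 387.81 + 309.802 = 697.612.
Reliability = 697.612 / 751.54 = 0.9282.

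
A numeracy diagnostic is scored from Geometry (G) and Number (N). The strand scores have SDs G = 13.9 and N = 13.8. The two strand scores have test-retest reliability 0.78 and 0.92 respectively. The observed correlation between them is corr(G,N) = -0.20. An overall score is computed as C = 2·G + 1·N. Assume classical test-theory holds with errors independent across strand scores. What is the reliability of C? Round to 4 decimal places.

Var(C) = 2²·13.9² + 13.8² + 2·[2·13.9·13.8·(-0.20)] = 963.28 − 153.456 = 809.824.
Because errors are independent across components, Cov(Tᵢ,Tⱼ) = Cov(Xᵢ,Xⱼ); the off-diagonal part of the true-score variance is the same as above.
True-score variance = [2²·13.9²·0.78 + 13.8²·0.92] − 153.456 = 778.02 − 153.456 = 624.564.
Reliability = 624.564 / 809.824 = 0.7712.

0.7712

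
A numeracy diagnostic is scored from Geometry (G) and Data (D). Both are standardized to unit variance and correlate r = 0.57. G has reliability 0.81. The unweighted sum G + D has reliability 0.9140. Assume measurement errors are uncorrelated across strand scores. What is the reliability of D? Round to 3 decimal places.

Var(G+D) = 2 + 2·0.57 = 3.140.
True-score variance = ρ_G + ρ_D + 2·0.57, so 0.9140 = (0.81 + ρ_D + 1.14) / 3.140.
ρ_D = 0.9140·3.140 − 0.81 − 1.14 = 0.920.

0.920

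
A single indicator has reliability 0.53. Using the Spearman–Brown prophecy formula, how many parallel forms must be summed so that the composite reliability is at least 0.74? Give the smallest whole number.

3

k ≥ ρ*(1−ρ₁)/(ρ₁(1−ρ*)) = 0.74·0.47 / (0.53·0.26) = 2.524.
Smallest integer k = 3.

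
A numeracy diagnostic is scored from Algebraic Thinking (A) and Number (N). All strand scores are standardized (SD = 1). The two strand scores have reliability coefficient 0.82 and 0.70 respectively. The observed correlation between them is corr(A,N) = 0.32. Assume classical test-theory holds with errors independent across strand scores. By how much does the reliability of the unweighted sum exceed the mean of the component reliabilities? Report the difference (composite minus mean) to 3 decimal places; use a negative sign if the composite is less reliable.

0.058

Var(sum) = 2 + 0.64 = 2.64; true-score variance = 1.52 + 0.64 = 2.16; composite reliability = 0.8182.
Mean component reliability = 0.7600.
Difference = 0.8182 − 0.7600 = 0.058.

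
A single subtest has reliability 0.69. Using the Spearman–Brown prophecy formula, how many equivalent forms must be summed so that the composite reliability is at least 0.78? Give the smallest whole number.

k ≥ ρ*(1−ρ₁)/(ρ₁(1−ρ*)) = 0.78·0.31 / (0.69·0.22) = 1.593.
Smallest integer k = 2.

2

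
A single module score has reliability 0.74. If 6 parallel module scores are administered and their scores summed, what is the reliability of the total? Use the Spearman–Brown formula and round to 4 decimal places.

ρ_k = kρ / (1 + (k−1)ρ) = 6·0.74 / (1 + 5·0.74) = 4.440 / 4.700 = 0.9447.

0.9447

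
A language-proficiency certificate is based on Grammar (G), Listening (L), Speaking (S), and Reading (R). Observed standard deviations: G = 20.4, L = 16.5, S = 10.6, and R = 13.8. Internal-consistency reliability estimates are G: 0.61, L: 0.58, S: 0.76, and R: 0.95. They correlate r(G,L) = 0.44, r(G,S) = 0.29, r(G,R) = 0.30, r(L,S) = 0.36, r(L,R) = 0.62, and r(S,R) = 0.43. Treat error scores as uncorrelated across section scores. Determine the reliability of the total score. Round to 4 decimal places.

0.8520

Var(G+L+S+R) = 20.4² + 16.5² + 10.6² + 13.8² + 2·[20.4·16.5·0.44 + 20.4·10.6·0.29 + 20.4·13.8·0.30 + 16.5·10.6·0.36 + 16.5·13.8·0.62 + 10.6·13.8·0.43] = 991.21 + 1124.62 = 2115.83.
Because errors are independent across components, Cov(Tᵢ,Tⱼ) = Cov(Xᵢ,Xⱼ); the off-diagonal part of the true-score variance is the same as above.
True-score variance = [20.4²·0.61 + 16.5²·0.58 + 10.6²·0.76 + 13.8²·0.95] + 1124.62 = 678.074 + 1124.62 = 1802.69.
Reliability = 1802.69 / 2115.83 = 0.8520.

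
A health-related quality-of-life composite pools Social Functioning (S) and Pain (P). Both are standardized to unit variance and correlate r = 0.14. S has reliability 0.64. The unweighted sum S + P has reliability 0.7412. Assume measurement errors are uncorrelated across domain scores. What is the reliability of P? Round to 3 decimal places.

Var(S+P) = 2 + 2·0.14 = 2.280.
True-score variance = ρ_S + ρ_P + 2·0.14, so 0.7412 = (0.64 + ρ_P + 0.28) / 2.280.
ρ_P = 0.7412·2.280 − 0.64 − 0.28 = 0.770.

0.770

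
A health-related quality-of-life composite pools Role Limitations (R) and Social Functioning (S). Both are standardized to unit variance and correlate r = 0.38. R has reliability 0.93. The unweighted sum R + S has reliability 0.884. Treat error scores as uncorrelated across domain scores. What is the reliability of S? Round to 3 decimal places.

Var(R+S) = 2 + 2·0.38 = 2.760.
True-score variance = ρ_R + ρ_S + 2·0.38, so 0.884 = (0.93 + ρ_S + 0.76) / 2.760.
ρ_S = 0.884·2.760 − 0.93 − 0.76 = 0.750.

0.750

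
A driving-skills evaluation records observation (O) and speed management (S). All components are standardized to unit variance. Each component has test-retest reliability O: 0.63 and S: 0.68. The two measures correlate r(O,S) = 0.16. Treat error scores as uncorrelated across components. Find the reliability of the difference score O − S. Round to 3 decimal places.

Var(O−S) = 1 + 1 − 2·0.16 = 2 − 0.32 = 1.68.
Because errors are independent across components, Cov(Tᵢ,Tⱼ) = Cov(Xᵢ,Xⱼ); the off-diagonal part of the true-score variance is the same as above.
True-score variance = [0.63 + 0.68] − 0.32 = 1.31 − 0.32 = 0.99.
Reliability = 0.99 / 1.68 = 0.589.

0.589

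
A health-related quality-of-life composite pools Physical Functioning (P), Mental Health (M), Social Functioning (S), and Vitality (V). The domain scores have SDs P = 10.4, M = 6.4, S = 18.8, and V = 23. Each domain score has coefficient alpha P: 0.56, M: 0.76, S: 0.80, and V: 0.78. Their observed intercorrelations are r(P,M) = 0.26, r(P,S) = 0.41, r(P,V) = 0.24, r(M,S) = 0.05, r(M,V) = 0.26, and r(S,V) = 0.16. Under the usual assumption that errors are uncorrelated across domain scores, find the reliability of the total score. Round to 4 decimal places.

0.8441

Var(P+M+S+V) = 10.4² + 6.4² + 18.8² + 23² + 2·[10.4·6.4·0.26 + 10.4·18.8·0.41 + 10.4·23·0.24 + 6.4·18.8·0.05 + 6.4·23·0.26 + 18.8·23·0.16] = 1031.56 + 536.698 = 1568.26.
Because errors are independent across components, Cov(Tᵢ,Tⱼ) = Cov(Xᵢ,Xⱼ); the off-diagonal part of the true-score variance is the same as above.
True-score variance = [10.4²·0.56 + 6.4²·0.76 + 18.8²·0.80 + 23²·0.78] + 536.698 = 787.071 + 536.698 = 1323.77.
Reliability = 1323.77 / 1568.26 = 0.8441.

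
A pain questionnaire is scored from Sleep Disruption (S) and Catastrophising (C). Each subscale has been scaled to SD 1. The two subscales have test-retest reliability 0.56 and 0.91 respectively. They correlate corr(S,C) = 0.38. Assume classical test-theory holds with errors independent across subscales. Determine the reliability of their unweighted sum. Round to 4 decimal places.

0.8080

Var(S+C) = 2 + 2·[0.38] = 2 + 0.76 = 2.76.
Under uncorrelated errors the observed covariances equal the true-score covariances, so only the own-variance terms attenuate.
True-score variance = [0.56 + 0.91] + 0.76 = 1.47 + 0.76 = 2.23.
Reliability = 2.23 / 2.76 = 0.8080.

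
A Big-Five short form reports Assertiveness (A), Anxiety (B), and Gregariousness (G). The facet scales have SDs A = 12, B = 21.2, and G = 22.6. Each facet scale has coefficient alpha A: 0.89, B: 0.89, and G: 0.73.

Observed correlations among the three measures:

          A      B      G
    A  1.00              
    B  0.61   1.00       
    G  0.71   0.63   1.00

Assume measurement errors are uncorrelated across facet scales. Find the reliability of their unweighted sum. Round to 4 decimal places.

Var(A+B+G) = 12² + 21.2² + 22.6² + 2·[12·21.2·0.61 + 12·22.6·0.71 + 21.2·22.6·0.63] = 1104.2 + 1299.16 = 2403.36.
With uncorrelated errors the cross-covariances are all true-score covariance, so they carry over unchanged; only the diagonal terms shrink to ρᵢσᵢ².
True-score variance = [12²·0.89 + 21.2²·0.89 + 22.6²·0.73] + 1299.16 = 901.016 + 1299.16 = 2200.18.
Reliability = 2200.18 / 2403.36 = 0.9155.

0.9155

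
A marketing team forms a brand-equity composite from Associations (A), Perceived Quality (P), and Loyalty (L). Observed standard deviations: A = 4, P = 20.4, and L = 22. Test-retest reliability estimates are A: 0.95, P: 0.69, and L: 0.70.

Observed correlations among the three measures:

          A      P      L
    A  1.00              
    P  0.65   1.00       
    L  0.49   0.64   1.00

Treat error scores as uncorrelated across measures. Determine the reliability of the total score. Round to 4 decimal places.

Var(A+P+L) = 4² + 20.4² + 22² + 2·[4·20.4·0.65 + 4·22·0.49 + 20.4·22·0.64] = 916.16 + 766.784 = 1682.94.
With uncorrelated errors the cross-covariances are all true-score covariance, so they carry over unchanged; only the diagonal terms shrink to ρᵢσᵢ².
True-score variance = [4²·0.95 + 20.4²·0.69 + 22²·0.70] + 766.784 = 641.15 + 766.784 = 1407.93.
Reliability = 1407.93 / 1682.94 = 0.8366.

0.8366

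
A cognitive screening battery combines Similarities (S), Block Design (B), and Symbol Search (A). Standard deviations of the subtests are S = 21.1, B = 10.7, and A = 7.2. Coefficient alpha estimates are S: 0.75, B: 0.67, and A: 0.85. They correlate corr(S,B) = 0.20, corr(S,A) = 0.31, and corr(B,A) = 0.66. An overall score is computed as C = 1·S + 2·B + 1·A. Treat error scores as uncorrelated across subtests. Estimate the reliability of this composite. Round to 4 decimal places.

Var(C) = 21.1² + 2²·10.7² + 7.2² + 2·[2·21.1·10.7·0.20 + 21.1·7.2·0.31 + 2·10.7·7.2·0.66] = 955.01 + 478.192 = 1433.2.
Under uncorrelated errors the observed covariances equal the true-score covariances, so only the own-variance terms attenuate.
True-score variance = [21.1²·0.75 + 2²·10.7²·0.67 + 7.2²·0.85] + 478.192 = 684.805 + 478.192 = 1163.
Reliability = 1163 / 1433.2 = 0.8115.

0.8115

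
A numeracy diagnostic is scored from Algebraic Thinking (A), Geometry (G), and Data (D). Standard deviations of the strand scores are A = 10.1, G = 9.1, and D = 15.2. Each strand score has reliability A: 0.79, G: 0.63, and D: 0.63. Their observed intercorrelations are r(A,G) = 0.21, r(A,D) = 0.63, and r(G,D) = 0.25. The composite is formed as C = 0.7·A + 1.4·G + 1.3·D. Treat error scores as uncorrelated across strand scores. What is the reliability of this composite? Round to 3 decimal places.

0.772

Var(C) = 0.7²·10.1² + 1.4²·9.1² + 1.3²·15.2² + 2·[0.98·10.1·9.1·0.21 + 0.91·10.1·15.2·0.63 + 1.82·9.1·15.2·0.25] = 602.75 + 339.727 = 942.477.
With uncorrelated errors the cross-covariances are all true-score covariance, so they carry over unchanged; only the diagonal terms shrink to ρᵢσᵢ².
True-score variance = [0.7²·10.1²·0.79 + 1.4²·9.1²·0.63 + 1.3²·15.2²·0.63] + 339.727 = 387.73 + 339.727 = 727.458.
Reliability = 727.458 / 942.477 = 0.772.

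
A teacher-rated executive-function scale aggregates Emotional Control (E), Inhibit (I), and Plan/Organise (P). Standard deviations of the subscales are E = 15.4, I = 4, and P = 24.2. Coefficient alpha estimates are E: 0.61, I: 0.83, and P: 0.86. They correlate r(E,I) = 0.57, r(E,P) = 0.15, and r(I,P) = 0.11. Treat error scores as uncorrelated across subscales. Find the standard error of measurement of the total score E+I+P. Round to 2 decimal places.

Var(total) = 838.8 + 203.324 = 1042.12.
True-score variance = 661.598 + 203.324 = 864.922, so reliability = 0.8300.
Error variance = 1042.12 − 864.922 = 177.202; SEM = √177.202 = 13.31.

13.31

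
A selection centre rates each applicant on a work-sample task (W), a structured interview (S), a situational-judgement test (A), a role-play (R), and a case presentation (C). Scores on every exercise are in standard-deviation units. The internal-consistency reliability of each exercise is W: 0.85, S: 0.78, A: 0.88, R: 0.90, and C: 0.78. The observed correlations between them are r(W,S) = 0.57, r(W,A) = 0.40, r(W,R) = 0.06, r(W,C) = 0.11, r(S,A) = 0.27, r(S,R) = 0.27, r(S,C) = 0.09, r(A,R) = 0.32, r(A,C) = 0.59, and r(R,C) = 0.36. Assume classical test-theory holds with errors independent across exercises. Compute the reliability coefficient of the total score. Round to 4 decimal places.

0.9269

Var(W+S+A+R+C) = 5 + 2·[0.57 + 0.40 + 0.06 + 0.11 + 0.27 + 0.27 + 0.09 + 0.32 + 0.59 + 0.36] = 5 + 6.08 = 11.08.
With uncorrelated errors the cross-covariances are all true-score covariance, so they carry over unchanged; only the diagonal terms shrink to ρᵢσᵢ².
True-score variance = [0.85 + 0.78 + 0.88 + 0.90 + 0.78] + 6.08 = 4.19 + 6.08 = 10.27.
Reliability = 10.27 / 11.08 = 0.9269.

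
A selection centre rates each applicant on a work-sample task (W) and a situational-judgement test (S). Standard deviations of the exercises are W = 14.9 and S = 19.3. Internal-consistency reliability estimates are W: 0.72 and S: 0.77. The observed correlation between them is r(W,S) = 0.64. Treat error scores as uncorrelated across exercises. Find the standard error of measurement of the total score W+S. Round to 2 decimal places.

Var(total) = 594.5 + 368.09 = 962.59.
True-score variance = 446.664 + 368.09 = 814.754, so reliability = 0.8464.
Error variance = 962.59 − 814.754 = 147.836; SEM = √147.836 = 12.16.

12.16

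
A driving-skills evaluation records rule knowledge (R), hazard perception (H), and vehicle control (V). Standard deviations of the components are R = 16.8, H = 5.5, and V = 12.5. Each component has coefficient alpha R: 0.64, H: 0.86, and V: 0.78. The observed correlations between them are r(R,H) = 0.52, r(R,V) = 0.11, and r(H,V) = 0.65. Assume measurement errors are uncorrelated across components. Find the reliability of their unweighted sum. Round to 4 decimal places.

Var(R+H+V) = 16.8² + 5.5² + 12.5² + 2·[16.8·5.5·0.52 + 16.8·12.5·0.11 + 5.5·12.5·0.65] = 468.74 + 231.671 = 700.411.
With uncorrelated errors the cross-covariances are all true-score covariance, so they carry over unchanged; only the diagonal terms shrink to ρᵢσᵢ².
True-score variance = [16.8²·0.64 + 5.5²·0.86 + 12.5²·0.78] + 231.671 = 328.524 + 231.671 = 560.195.
Reliability = 560.195 / 700.411 = 0.7998.

0.7998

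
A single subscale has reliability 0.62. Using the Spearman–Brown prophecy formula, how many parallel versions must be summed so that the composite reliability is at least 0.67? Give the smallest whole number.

2

k ≥ ρ*(1−ρ₁)/(ρ₁(1−ρ*)) = 0.67·0.38 / (0.62·0.33) = 1.244.
Smallest integer k = 2.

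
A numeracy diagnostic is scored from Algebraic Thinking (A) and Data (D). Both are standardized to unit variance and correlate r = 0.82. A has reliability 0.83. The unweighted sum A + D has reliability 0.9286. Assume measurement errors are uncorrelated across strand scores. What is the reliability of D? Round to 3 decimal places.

Var(A+D) = 2 + 2·0.82 = 3.640.
True-score variance = ρ_A + ρ_D + 2·0.82, so 0.9286 = (0.83 + ρ_D + 1.64) / 3.640.
ρ_D = 0.9286·3.640 − 0.83 − 1.64 = 0.910.

0.910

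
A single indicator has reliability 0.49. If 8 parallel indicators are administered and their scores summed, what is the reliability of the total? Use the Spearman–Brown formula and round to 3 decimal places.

ρ_k = kρ / (1 + (k−1)ρ) = 8·0.49 / (1 + 7·0.49) = 3.920 / 4.430 = 0.885.

0.885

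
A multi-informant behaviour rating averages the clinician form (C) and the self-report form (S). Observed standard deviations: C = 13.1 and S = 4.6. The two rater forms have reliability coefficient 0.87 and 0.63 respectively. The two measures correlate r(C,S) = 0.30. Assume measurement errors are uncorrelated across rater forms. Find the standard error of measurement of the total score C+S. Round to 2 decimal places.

5.49

Var(total) = 192.77 + 36.156 = 228.926.
True-score variance = 162.631 + 36.156 = 198.787, so reliability = 0.8683.
Error variance = 228.926 − 198.787 = 30.1385; SEM = √30.1385 = 5.49.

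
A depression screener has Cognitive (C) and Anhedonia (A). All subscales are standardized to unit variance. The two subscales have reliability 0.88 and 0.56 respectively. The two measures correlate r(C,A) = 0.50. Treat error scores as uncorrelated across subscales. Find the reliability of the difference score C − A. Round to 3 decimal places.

0.440

Var(C−A) = 1 + 1 − 2·0.50 = 2 − 1 = 1.
Under uncorrelated errors the observed covariances equal the true-score covariances, so only the own-variance terms attenuate.
True-score variance = [0.88 + 0.56] − 1 = 1.44 − 1 = 0.44.
Reliability = 0.44 / 1 = 0.440.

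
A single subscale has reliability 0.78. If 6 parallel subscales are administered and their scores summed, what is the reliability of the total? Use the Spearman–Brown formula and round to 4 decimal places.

ρ_k = kρ / (1 + (k−1)ρ) = 6·0.78 / (1 + 5·0.78) = 4.680 / 4.900 = 0.9551.

0.9551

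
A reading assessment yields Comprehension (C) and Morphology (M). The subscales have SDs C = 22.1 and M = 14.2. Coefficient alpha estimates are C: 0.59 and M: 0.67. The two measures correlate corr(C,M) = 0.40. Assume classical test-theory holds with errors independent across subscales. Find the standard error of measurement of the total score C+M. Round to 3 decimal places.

16.334

Var(total) = 690.05 + 251.056 = 941.106.
True-score variance = 423.261 + 251.056 = 674.317, so reliability = 0.7165.
Error variance = 941.106 − 674.317 = 266.789; SEM = √266.789 = 16.334.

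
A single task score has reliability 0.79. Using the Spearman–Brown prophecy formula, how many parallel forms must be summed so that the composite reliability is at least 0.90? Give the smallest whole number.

3

k ≥ ρ*(1−ρ₁)/(ρ₁(1−ρ*)) = 0.90·0.21 / (0.79·0.10) = 2.392.
Smallest integer k = 3.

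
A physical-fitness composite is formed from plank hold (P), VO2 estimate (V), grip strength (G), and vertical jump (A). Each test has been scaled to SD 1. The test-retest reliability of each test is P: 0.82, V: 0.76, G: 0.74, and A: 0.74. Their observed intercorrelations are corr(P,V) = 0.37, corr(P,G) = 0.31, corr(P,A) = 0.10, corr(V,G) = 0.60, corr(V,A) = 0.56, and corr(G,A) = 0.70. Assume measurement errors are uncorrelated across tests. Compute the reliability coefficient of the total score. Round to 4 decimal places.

0.8987

Var(P+V+G+A) = 4 + 2·[0.37 + 0.31 + 0.10 + 0.60 + 0.56 + 0.70] = 4 + 5.28 = 9.28.
Because errors are independent across components, Cov(Tᵢ,Tⱼ) = Cov(Xᵢ,Xⱼ); the off-diagonal part of the true-score variance is the same as above.
True-score variance = [0.82 + 0.76 + 0.74 + 0.74] + 5.28 = 3.06 + 5.28 = 8.34.
Reliability = 8.34 / 9.28 = 0.8987.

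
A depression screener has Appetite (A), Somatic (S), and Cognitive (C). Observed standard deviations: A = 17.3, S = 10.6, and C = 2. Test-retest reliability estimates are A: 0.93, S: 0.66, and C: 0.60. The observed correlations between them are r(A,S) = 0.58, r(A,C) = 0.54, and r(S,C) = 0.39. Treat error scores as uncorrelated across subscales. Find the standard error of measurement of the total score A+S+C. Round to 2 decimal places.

7.79

Var(total) = 415.65 + 266.625 = 682.275.
True-score variance = 354.897 + 266.625 = 621.522, so reliability = 0.9110.
Error variance = 682.275 − 621.522 = 60.7527; SEM = √60.7527 = 7.79.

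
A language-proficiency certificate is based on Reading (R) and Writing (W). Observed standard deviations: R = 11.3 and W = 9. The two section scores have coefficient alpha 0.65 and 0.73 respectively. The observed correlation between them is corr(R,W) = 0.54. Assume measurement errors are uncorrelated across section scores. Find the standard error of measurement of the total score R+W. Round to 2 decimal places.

Var(total) = 208.69 + 109.836 = 318.526.
True-score variance = 142.129 + 109.836 = 251.965, so reliability = 0.7910.
Error variance = 318.526 − 251.965 = 66.5615; SEM = √66.5615 = 8.16.

8.16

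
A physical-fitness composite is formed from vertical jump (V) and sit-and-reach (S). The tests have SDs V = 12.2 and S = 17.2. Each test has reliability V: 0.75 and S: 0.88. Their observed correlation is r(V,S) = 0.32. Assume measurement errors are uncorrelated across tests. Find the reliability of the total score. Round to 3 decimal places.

0.874

Var(V+S) = 12.2² + 17.2² + 2·[12.2·17.2·0.32] = 444.68 + 134.298 = 578.978.
Because errors are independent across components, Cov(Tᵢ,Tⱼ) = Cov(Xᵢ,Xⱼ); the off-diagonal part of the true-score variance is the same as above.
True-score variance = [12.2²·0.75 + 17.2²·0.88] + 134.298 = 371.969 + 134.298 = 506.267.
Reliability = 506.267 / 578.978 = 0.874.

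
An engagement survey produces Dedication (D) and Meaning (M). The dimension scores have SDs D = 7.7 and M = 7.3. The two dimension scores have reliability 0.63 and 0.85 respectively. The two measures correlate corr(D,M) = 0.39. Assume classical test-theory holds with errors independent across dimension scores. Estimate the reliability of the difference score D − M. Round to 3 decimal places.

0.565

Var(D−M) = 7.7² + 7.3² − 2·7.7·7.3·0.39 = 112.58 − 43.8438 = 68.7362.
Under uncorrelated errors the observed covariances equal the true-score covariances, so only the own-variance terms attenuate.
True-score variance = [7.7²·0.63 + 7.3²·0.85] − 43.8438 = 82.6492 − 43.8438 = 38.8054.
Reliability = 38.8054 / 68.7362 = 0.565.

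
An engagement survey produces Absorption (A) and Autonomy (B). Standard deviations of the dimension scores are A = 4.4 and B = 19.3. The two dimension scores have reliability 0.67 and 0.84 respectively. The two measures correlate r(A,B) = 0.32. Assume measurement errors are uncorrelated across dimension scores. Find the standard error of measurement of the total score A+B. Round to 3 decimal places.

Var(total) = 391.85 + 54.3488 = 446.199.
True-score variance = 325.863 + 54.3488 = 380.212, so reliability = 0.8521.
Error variance = 446.199 − 380.212 = 65.9872; SEM = √65.9872 = 8.123.

8.123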